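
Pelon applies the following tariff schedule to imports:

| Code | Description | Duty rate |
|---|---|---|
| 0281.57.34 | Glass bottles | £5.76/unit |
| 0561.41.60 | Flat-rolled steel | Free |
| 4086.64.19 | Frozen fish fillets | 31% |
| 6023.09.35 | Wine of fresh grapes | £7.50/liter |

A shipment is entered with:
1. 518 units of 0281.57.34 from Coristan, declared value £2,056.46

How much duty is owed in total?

Line 1 (0281.57.34, Coristan, 518 units, £2,056.46):
Base rate for 0281.57.34 is £5.76/unit.
Duty = 518 × £5.76 = £2,983.68.

£2,983.68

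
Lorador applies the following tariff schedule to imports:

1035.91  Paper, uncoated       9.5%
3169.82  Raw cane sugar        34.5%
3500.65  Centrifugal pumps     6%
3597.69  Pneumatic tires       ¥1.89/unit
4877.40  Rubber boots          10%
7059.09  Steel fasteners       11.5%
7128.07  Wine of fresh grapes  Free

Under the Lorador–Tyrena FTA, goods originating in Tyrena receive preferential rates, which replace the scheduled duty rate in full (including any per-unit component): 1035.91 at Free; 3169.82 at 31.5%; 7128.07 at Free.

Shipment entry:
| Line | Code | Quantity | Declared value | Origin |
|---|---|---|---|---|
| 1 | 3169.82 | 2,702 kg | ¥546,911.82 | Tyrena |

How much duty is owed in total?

Line 1 (3169.82, Tyrena, 2,702 kg, ¥546,911.82):
Base rate for 3169.82 is 34.5%.
Origin Tyrena qualifies under the Lorador–Tyrena agreement and 3169.82 is covered: preferential rate 31.5% applies instead.
Duty = ¥546,911.82 × 31.5% = ¥172,277.22.

¥172,277.22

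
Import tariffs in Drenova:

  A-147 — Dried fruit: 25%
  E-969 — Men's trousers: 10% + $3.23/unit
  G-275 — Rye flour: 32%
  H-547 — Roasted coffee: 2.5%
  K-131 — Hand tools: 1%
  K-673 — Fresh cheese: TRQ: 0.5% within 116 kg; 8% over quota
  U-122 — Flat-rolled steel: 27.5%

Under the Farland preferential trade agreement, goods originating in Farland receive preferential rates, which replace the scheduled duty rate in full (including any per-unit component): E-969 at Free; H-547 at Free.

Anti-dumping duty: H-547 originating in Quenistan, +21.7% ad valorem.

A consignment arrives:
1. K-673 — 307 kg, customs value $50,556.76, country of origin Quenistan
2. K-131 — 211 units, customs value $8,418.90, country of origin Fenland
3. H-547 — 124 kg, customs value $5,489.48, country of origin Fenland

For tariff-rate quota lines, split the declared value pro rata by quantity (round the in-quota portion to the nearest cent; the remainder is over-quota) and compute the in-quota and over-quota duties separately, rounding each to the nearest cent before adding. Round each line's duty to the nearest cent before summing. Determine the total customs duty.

$2,833.25

Line 1 (K-673, Quenistan, 307 kg, $50,556.76):
Code K-673 is under a tariff-rate quota (threshold 116 kg). In-quota: 116 kg at 0.5%; over-quota: 191 kg at 8%.
Pro-rata value split: in-quota = $50,556.76 × 116/307 = $19,102.88; over-quota = $50,556.76 − $19,102.88 = $31,453.88.
In-quota duty = $19,102.88 × 0.5% = $95.51. Over-quota duty = $31,453.88 × 8% = $2,516.31.
Line duty = $95.51 + $2,516.31 = $2,611.82.
Line 2 (K-131, Fenland, 211 units, $8,418.90):
Base rate for K-131 is 1%.
Duty = $8,418.90 × 1% = $84.19.
Line 3 (H-547, Fenland, 124 kg, $5,489.48):
Base rate for H-547 is 2.5%.
H-547 has an FTA preferential rate, but origin Fenland is not Farland; base rate stands.
The additional-duty order on H-547 targets Quenistan, not Fenland; it does not apply.
Duty = $5,489.48 × 2.5% = $137.24.
Total = $2,611.82 + $84.19 + $137.24 = $2,833.25.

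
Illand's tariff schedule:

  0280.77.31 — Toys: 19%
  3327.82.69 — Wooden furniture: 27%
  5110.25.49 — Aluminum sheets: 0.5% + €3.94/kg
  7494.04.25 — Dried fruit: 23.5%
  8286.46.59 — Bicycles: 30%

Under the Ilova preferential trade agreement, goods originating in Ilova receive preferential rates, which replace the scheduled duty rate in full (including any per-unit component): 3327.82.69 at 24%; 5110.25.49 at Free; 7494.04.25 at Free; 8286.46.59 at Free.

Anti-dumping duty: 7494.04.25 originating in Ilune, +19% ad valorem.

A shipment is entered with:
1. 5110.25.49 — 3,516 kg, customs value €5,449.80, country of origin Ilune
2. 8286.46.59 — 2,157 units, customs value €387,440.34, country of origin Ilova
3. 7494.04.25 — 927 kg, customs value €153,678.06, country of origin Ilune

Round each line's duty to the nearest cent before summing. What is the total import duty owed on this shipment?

€79,193.47

Line 1 (5110.25.49, Ilune, 3,516 kg, €5,449.80):
Base rate for 5110.25.49 is 0.5% + €3.94/kg.
5110.25.49 has an FTA preferential rate, but origin Ilune is not Ilova; base rate stands.
Duty = €5,449.80 × 0.5% + 3,516 × €3.94 = €13,880.29.
Line 2 (8286.46.59, Ilova, 2,157 units, €387,440.34):
Base rate for 8286.46.59 is 30%.
Origin Ilova qualifies under the Illand–Ilova agreement and 8286.46.59 is covered: preferential rate Free applies instead.
Duty = €387,440.34 × 0% = €0.00.
Line 3 (7494.04.25, Ilune, 927 kg, €153,678.06):
Base rate for 7494.04.25 is 23.5%.
7494.04.25 has an FTA preferential rate, but origin Ilune is not Ilova; base rate stands.
Additional duty on 7494.04.25 from Ilune: +19%. Applied ad valorem rate: 23.5% + 19% = 42.5%.
Duty = €153,678.06 × 42.5% = €65,313.18.
Total = €13,880.29 + €0.00 + €65,313.18 = €79,193.47.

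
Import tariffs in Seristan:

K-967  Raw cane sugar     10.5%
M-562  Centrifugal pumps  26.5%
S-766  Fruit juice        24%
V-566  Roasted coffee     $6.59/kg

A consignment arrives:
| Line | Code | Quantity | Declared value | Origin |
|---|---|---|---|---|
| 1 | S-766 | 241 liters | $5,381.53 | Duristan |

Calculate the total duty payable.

$1,291.57

Line 1 (S-766, Duristan, 241 liters, $5,381.53):
Base rate for S-766 is 24%.
Duty = $5,381.53 × 24% = $1,291.57.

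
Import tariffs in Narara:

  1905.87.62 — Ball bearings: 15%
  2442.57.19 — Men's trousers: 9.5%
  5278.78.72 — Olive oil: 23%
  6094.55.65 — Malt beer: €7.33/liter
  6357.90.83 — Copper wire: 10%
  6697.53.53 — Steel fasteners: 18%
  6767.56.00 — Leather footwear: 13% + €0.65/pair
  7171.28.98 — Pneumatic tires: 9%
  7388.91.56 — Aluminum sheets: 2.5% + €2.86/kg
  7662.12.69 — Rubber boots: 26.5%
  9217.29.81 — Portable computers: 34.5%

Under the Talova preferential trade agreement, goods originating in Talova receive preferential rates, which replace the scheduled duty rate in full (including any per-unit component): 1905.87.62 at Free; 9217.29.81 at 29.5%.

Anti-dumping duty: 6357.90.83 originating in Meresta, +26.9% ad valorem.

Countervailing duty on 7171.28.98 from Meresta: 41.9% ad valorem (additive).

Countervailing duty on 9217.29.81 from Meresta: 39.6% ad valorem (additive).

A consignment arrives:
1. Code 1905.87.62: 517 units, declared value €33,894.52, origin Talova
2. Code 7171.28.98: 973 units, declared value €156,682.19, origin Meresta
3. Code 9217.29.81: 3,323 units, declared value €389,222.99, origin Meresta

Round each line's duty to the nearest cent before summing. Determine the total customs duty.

€368,165.47

Line 1 (1905.87.62, Talova, 517 units, €33,894.52):
Base rate for 1905.87.62 is 15%.
Origin Talova qualifies under the Narara–Talova agreement and 1905.87.62 is covered: preferential rate Free applies instead.
Duty = €33,894.52 × 0% = €0.00.
Line 2 (7171.28.98, Meresta, 973 units, €156,682.19):
Base rate for 7171.28.98 is 9%.
Additional duty on 7171.28.98 from Meresta: +41.9%. Applied ad valorem rate: 9% + 41.9% = 50.9%.
Duty = €156,682.19 × 50.9% = €79,751.23.
Line 3 (9217.29.81, Meresta, 3,323 units, €389,222.99):
Base rate for 9217.29.81 is 34.5%.
9217.29.81 has an FTA preferential rate, but origin Meresta is not Talova; base rate stands.
Additional duty on 9217.29.81 from Meresta: +39.6%. Applied ad valorem rate: 34.5% + 39.6% = 74.1%.
Duty = €389,222.99 × 74.1% = €288,414.24.
Total = €0.00 + €79,751.23 + €288,414.24 = €368,165.47.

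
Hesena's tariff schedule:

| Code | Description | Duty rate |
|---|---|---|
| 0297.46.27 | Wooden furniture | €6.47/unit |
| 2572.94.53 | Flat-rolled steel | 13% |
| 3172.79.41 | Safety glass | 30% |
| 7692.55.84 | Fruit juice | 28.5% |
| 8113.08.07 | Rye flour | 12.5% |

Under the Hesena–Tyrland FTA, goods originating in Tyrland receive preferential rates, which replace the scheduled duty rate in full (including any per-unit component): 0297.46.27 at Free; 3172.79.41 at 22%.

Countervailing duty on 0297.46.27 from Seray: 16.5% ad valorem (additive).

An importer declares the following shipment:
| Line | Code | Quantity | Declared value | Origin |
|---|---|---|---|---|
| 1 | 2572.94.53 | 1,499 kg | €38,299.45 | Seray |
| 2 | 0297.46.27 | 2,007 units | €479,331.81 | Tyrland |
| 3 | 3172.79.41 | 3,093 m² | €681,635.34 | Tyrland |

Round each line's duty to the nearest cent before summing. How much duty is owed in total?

€154,938.70

Line 1 (2572.94.53, Seray, 1,499 kg, €38,299.45):
Base rate for 2572.94.53 is 13%.
Duty = €38,299.45 × 13% = €4,978.93.
Line 2 (0297.46.27, Tyrland, 2,007 units, €479,331.81):
Base rate for 0297.46.27 is €6.47/unit.
Origin Tyrland qualifies under the Hesena–Tyrland agreement and 0297.46.27 is covered: preferential rate Free applies instead.
The additional-duty order on 0297.46.27 targets Seray, not Tyrland; it does not apply.
Duty = €479,331.81 × 0% = €0.00.
Line 3 (3172.79.41, Tyrland, 3,093 m², €681,635.34):
Base rate for 3172.79.41 is 30%.
Origin Tyrland qualifies under the Hesena–Tyrland agreement and 3172.79.41 is covered: preferential rate 22% applies instead.
Duty = €681,635.34 × 22% = €149,959.77.
Total = €4,978.93 + €0.00 + €149,959.77 = €154,938.70.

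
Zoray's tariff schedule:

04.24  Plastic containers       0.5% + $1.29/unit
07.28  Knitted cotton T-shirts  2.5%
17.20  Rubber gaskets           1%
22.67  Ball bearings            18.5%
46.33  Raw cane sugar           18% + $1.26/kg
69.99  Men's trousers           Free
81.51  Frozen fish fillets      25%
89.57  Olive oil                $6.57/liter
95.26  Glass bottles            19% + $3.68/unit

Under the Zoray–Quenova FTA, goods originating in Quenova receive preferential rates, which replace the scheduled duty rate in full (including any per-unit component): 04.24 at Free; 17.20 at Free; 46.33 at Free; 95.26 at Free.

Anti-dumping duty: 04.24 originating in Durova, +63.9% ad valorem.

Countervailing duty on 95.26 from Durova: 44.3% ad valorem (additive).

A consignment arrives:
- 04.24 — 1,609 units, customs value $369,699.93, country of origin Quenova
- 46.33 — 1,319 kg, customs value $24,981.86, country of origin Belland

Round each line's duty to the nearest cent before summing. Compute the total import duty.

$6,158.67

Line 1 (04.24, Quenova, 1,609 units, $369,699.93):
Base rate for 04.24 is 0.5% + $1.29/unit.
Origin Quenova qualifies under the Zoray–Quenova agreement and 04.24 is covered: preferential rate Free applies instead.
The additional-duty order on 04.24 targets Durova, not Quenova; it does not apply.
Duty = $369,699.93 × 0% = $0.00.
Line 2 (46.33, Belland, 1,319 kg, $24,981.86):
Base rate for 46.33 is 18% + $1.26/kg.
46.33 has an FTA preferential rate, but origin Belland is not Quenova; base rate stands.
Duty = $24,981.86 × 18% + 1,319 × $1.26 = $6,158.67.
Total = $0.00 + $6,158.67 = $6,158.67.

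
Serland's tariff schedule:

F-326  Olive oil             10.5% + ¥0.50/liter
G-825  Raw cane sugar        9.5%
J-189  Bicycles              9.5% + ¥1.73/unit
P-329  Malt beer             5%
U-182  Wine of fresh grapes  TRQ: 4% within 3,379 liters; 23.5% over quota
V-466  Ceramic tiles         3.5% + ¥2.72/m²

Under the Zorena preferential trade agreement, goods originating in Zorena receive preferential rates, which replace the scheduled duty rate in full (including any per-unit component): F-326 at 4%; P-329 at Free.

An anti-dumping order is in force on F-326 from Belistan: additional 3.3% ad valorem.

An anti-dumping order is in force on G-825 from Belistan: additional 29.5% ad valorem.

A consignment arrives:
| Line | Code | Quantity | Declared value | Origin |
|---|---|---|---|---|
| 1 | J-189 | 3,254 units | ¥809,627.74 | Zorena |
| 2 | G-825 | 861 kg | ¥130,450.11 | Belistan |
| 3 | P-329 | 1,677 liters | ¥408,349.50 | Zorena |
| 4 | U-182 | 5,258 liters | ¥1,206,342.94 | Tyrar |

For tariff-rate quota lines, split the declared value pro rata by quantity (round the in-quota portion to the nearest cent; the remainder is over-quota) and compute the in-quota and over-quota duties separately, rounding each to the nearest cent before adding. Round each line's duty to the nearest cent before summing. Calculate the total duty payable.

¥265,737.62

Line 1 (J-189, Zorena, 3,254 units, ¥809,627.74):
Base rate for J-189 is 9.5% + ¥1.73/unit.
Origin Zorena is the FTA partner but J-189 is not on the preference list; base rate stands.
Duty = ¥809,627.74 × 9.5% + 3,254 × ¥1.73 = ¥82,544.06.
Line 2 (G-825, Belistan, 861 kg, ¥130,450.11):
Base rate for G-825 is 9.5%.
Additional duty on G-825 from Belistan: +29.5%. Applied ad valorem rate: 9.5% + 29.5% = 39%.
Duty = ¥130,450.11 × 39% = ¥50,875.54.
Line 3 (P-329, Zorena, 1,677 liters, ¥408,349.50):
Base rate for P-329 is 5%.
Origin Zorena qualifies under the Serland–Zorena agreement and P-329 is covered: preferential rate Free applies instead.
Duty = ¥408,349.50 × 0% = ¥0.00.
Line 4 (U-182, Tyrar, 5,258 liters, ¥1,206,342.94):
Code U-182 is under a tariff-rate quota (threshold 3,379 liters). In-quota: 3,379 liters at 4%; over-quota: 1,879 liters at 23.5%.
Pro-rata value split: in-quota = ¥1,206,342.94 × 3,379/5,258 = ¥775,243.97; over-quota = ¥1,206,342.94 − ¥775,243.97 = ¥431,098.97.
In-quota duty = ¥775,243.97 × 4% = ¥31,009.76. Over-quota duty = ¥431,098.97 × 23.5% = ¥101,308.26.
Line duty = ¥31,009.76 + ¥101,308.26 = ¥132,318.02.
Total = ¥82,544.06 + ¥50,875.54 + ¥0.00 + ¥132,318.02 = ¥265,737.62.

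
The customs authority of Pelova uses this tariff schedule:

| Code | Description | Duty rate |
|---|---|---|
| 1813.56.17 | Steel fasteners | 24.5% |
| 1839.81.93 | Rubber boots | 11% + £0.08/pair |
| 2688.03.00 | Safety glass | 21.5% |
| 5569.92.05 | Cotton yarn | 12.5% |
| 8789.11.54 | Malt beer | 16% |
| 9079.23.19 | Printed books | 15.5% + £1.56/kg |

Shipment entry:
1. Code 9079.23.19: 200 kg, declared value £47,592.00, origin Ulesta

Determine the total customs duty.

£7,688.76

Line 1 (9079.23.19, Ulesta, 200 kg, £47,592.00):
Base rate for 9079.23.19 is 15.5% + £1.56/kg.
Duty = £47,592.00 × 15.5% + 200 × £1.56 = £7,688.76.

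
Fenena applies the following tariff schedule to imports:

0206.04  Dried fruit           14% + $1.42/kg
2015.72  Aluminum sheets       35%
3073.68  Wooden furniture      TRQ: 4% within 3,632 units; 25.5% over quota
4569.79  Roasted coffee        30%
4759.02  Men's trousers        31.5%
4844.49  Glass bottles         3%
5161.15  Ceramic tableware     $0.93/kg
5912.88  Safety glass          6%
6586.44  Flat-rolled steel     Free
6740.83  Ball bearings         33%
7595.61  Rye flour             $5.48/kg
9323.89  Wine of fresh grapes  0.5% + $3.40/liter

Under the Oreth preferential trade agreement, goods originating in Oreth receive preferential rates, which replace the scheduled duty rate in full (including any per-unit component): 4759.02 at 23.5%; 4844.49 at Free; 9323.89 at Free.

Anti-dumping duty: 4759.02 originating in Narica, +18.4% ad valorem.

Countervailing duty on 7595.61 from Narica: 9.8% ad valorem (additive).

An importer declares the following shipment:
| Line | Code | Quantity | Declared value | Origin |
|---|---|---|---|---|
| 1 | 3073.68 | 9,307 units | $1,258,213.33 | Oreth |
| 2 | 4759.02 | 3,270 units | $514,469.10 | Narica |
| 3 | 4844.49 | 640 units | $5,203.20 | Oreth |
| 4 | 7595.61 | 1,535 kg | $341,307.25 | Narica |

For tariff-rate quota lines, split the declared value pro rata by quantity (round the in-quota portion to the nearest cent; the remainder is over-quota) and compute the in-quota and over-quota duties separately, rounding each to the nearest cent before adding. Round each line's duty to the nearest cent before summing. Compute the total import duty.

$513,857.22

Line 1 (3073.68, Oreth, 9,307 units, $1,258,213.33):
Code 3073.68 is under a tariff-rate quota (threshold 3,632 units). In-quota: 3,632 units at 4%; over-quota: 5,675 units at 25.5%.
Pro-rata value split: in-quota = $1,258,213.33 × 3,632/9,307 = $491,010.08; over-quota = $1,258,213.33 − $491,010.08 = $767,203.25.
In-quota duty = $491,010.08 × 4% = $19,640.40. Over-quota duty = $767,203.25 × 25.5% = $195,636.83.
Line duty = $19,640.40 + $195,636.83 = $215,277.23.
Line 2 (4759.02, Narica, 3,270 units, $514,469.10):
Base rate for 4759.02 is 31.5%.
4759.02 has an FTA preferential rate, but origin Narica is not Oreth; base rate stands.
Additional duty on 4759.02 from Narica: +18.4%. Applied ad valorem rate: 31.5% + 18.4% = 49.9%.
Duty = $514,469.10 × 49.9% = $256,720.08.
Line 3 (4844.49, Oreth, 640 units, $5,203.20):
Base rate for 4844.49 is 3%.
Origin Oreth qualifies under the Fenena–Oreth agreement and 4844.49 is covered: preferential rate Free applies instead.
Duty = $5,203.20 × 0% = $0.00.
Line 4 (7595.61, Narica, 1,535 kg, $341,307.25):
Base rate for 7595.61 is $5.48/kg.
Additional duty on 7595.61 from Narica: +9.8% ad valorem. Applied ad valorem rate = 9.8%.
Duty = $341,307.25 × 9.8% + 1,535 × $5.48 = $41,859.91.
Total = $215,277.23 + $256,720.08 + $0.00 + $41,859.91 = $513,857.22.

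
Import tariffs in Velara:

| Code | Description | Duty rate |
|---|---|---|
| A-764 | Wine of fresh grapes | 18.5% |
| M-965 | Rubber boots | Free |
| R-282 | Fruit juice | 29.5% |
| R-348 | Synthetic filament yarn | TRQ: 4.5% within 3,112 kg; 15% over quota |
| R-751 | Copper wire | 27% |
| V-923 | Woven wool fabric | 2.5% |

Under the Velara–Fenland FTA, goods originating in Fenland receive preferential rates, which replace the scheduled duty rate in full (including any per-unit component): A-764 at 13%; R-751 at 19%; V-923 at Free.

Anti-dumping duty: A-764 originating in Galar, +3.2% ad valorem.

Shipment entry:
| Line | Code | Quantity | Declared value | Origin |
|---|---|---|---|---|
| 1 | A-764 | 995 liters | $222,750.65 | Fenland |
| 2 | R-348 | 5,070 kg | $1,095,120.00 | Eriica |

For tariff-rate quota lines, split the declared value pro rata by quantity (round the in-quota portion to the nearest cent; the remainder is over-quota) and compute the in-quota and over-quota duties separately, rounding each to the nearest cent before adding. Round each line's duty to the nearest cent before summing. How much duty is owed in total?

$122,645.42

Line 1 (A-764, Fenland, 995 liters, $222,750.65):
Base rate for A-764 is 18.5%.
Origin Fenland qualifies under the Velara–Fenland agreement and A-764 is covered: preferential rate 13% applies instead.
The additional-duty order on A-764 targets Galar, not Fenland; it does not apply.
Duty = $222,750.65 × 13% = $28,957.58.
Line 2 (R-348, Eriica, 5,070 kg, $1,095,120.00):
Code R-348 is under a tariff-rate quota (threshold 3,112 kg). In-quota: 3,112 kg at 4.5%; over-quota: 1,958 kg at 15%.
Pro-rata value split: in-quota = $1,095,120.00 × 3,112/5,070 = $672,192.00; over-quota = $1,095,120.00 − $672,192.00 = $422,928.00.
In-quota duty = $672,192.00 × 4.5% = $30,248.64. Over-quota duty = $422,928.00 × 15% = $63,439.20.
Line duty = $30,248.64 + $63,439.20 = $93,687.84.
Total = $28,957.58 + $93,687.84 = $122,645.42.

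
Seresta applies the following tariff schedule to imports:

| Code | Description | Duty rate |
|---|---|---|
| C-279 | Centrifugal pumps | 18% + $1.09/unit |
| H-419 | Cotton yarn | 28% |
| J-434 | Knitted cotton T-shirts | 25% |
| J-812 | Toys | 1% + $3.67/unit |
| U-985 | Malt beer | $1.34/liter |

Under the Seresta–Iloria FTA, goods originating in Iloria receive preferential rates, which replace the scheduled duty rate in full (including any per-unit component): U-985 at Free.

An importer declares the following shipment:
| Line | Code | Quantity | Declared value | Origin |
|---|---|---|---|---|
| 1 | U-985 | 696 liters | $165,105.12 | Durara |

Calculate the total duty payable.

Line 1 (U-985, Durara, 696 liters, $165,105.12):
Base rate for U-985 is $1.34/liter.
U-985 has an FTA preferential rate, but origin Durara is not Iloria; base rate stands.
Duty = 696 × $1.34 = $932.64.

$932.64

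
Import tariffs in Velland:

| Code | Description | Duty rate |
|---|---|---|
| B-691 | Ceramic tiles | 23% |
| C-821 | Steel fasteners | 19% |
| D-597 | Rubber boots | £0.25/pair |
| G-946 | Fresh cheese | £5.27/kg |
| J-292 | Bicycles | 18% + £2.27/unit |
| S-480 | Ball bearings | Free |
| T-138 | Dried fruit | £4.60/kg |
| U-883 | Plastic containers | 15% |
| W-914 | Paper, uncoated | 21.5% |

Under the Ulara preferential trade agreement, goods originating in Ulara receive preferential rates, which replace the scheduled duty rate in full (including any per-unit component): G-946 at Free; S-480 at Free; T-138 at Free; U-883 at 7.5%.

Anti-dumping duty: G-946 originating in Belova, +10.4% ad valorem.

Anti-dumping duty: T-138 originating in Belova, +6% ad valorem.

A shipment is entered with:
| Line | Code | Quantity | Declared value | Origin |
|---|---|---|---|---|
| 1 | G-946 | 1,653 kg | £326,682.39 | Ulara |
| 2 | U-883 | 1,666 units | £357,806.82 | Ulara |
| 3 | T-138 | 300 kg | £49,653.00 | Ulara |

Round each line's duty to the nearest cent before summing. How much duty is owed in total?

Line 1 (G-946, Ulara, 1,653 kg, £326,682.39):
Base rate for G-946 is £5.27/kg.
Origin Ulara qualifies under the Velland–Ulara agreement and G-946 is covered: preferential rate Free applies instead.
The additional-duty order on G-946 targets Belova, not Ulara; it does not apply.
Duty = £326,682.39 × 0% = £0.00.
Line 2 (U-883, Ulara, 1,666 units, £357,806.82):
Base rate for U-883 is 15%.
Origin Ulara qualifies under the Velland–Ulara agreement and U-883 is covered: preferential rate 7.5% applies instead.
Duty = £357,806.82 × 7.5% = £26,835.51.
Line 3 (T-138, Ulara, 300 kg, £49,653.00):
Base rate for T-138 is £4.60/kg.
Origin Ulara qualifies under the Velland–Ulara agreement and T-138 is covered: preferential rate Free applies instead.
The additional-duty order on T-138 targets Belova, not Ulara; it does not apply.
Duty = £49,653.00 × 0% = £0.00.
Total = £0.00 + £26,835.51 + £0.00 = £26,835.51.

£26,835.51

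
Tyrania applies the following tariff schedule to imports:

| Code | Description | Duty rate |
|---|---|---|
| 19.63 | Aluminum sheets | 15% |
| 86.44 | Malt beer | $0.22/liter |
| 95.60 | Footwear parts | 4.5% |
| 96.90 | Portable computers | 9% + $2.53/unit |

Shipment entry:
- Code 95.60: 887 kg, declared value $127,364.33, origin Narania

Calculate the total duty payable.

$5,731.39

Line 1 (95.60, Narania, 887 kg, $127,364.33):
Base rate for 95.60 is 4.5%.
Duty = $127,364.33 × 4.5% = $5,731.39.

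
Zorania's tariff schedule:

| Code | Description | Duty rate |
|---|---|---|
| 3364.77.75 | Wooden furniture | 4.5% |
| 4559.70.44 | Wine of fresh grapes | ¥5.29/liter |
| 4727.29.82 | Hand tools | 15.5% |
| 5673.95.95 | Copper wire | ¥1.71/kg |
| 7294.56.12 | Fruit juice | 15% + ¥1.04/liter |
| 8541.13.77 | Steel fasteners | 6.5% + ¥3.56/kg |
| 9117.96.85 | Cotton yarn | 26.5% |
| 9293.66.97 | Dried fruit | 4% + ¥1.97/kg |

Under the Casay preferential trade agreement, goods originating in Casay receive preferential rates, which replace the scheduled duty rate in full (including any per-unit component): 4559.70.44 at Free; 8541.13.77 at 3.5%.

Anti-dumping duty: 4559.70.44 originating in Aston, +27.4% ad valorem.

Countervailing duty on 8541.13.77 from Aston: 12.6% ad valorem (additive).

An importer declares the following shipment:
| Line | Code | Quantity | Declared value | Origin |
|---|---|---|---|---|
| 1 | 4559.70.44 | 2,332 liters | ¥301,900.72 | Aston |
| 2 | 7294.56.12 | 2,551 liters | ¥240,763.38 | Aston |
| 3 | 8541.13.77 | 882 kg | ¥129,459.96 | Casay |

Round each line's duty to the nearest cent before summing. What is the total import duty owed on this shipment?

¥138,355.73

Line 1 (4559.70.44, Aston, 2,332 liters, ¥301,900.72):
Base rate for 4559.70.44 is ¥5.29/liter.
4559.70.44 has an FTA preferential rate, but origin Aston is not Casay; base rate stands.
Additional duty on 4559.70.44 from Aston: +27.4% ad valorem. Applied ad valorem rate = 27.4%.
Duty = ¥301,900.72 × 27.4% + 2,332 × ¥5.29 = ¥95,057.08.
Line 2 (7294.56.12, Aston, 2,551 liters, ¥240,763.38):
Base rate for 7294.56.12 is 15% + ¥1.04/liter.
Duty = ¥240,763.38 × 15% + 2,551 × ¥1.04 = ¥38,767.55.
Line 3 (8541.13.77, Casay, 882 kg, ¥129,459.96):
Base rate for 8541.13.77 is 6.5% + ¥3.56/kg.
Origin Casay qualifies under the Zorania–Casay agreement and 8541.13.77 is covered: preferential rate 3.5% applies instead.
The additional-duty order on 8541.13.77 targets Aston, not Casay; it does not apply.
Duty = ¥129,459.96 × 3.5% = ¥4,531.10.
Total = ¥95,057.08 + ¥38,767.55 + ¥4,531.10 = ¥138,355.73.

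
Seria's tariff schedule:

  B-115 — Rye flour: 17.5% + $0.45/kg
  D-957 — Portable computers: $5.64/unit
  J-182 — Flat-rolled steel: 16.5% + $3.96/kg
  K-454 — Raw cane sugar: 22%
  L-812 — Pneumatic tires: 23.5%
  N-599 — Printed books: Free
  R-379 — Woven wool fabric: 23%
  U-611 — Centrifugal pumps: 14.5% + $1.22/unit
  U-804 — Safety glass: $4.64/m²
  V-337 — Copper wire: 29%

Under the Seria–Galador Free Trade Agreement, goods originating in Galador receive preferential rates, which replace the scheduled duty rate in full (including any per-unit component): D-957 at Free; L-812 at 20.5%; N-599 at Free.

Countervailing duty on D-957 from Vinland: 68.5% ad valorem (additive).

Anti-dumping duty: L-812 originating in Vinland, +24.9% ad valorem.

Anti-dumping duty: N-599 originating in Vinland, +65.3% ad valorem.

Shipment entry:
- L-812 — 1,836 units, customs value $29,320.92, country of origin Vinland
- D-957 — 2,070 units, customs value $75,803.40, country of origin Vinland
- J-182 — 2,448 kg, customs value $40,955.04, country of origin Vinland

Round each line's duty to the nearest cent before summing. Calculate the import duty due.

Line 1 (L-812, Vinland, 1,836 units, $29,320.92):
Base rate for L-812 is 23.5%.
L-812 has an FTA preferential rate, but origin Vinland is not Galador; base rate stands.
Additional duty on L-812 from Vinland: +24.9%. Applied ad valorem rate: 23.5% + 24.9% = 48.4%.
Duty = $29,320.92 × 48.4% = $14,191.33.
Line 2 (D-957, Vinland, 2,070 units, $75,803.40):
Base rate for D-957 is $5.64/unit.
D-957 has an FTA preferential rate, but origin Vinland is not Galador; base rate stands.
Additional duty on D-957 from Vinland: +68.5% ad valorem. Applied ad valorem rate = 68.5%.
Duty = $75,803.40 × 68.5% + 2,070 × $5.64 = $63,600.13.
Line 3 (J-182, Vinland, 2,448 kg, $40,955.04):
Base rate for J-182 is 16.5% + $3.96/kg.
Duty = $40,955.04 × 16.5% + 2,448 × $3.96 = $16,451.66.
Total = $14,191.33 + $63,600.13 + $16,451.66 = $94,243.12.

$94,243.12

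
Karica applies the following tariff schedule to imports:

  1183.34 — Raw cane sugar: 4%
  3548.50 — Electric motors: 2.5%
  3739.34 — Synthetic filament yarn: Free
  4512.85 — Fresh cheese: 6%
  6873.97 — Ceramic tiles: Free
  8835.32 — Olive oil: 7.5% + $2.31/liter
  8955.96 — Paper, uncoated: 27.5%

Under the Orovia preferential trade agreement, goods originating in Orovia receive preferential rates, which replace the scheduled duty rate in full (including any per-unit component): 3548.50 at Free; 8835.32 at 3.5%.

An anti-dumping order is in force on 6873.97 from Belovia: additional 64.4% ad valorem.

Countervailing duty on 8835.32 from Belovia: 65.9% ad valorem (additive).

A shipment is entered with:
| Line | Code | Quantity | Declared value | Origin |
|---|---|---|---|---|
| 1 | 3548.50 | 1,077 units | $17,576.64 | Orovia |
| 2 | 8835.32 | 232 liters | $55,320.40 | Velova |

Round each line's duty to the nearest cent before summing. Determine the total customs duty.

$4,684.95

Line 1 (3548.50, Orovia, 1,077 units, $17,576.64):
Base rate for 3548.50 is 2.5%.
Origin Orovia qualifies under the Karica–Orovia agreement and 3548.50 is covered: preferential rate Free applies instead.
Duty = $17,576.64 × 0% = $0.00.
Line 2 (8835.32, Velova, 232 liters, $55,320.40):
Base rate for 8835.32 is 7.5% + $2.31/liter.
8835.32 has an FTA preferential rate, but origin Velova is not Orovia; base rate stands.
The additional-duty order on 8835.32 targets Belovia, not Velova; it does not apply.
Duty = $55,320.40 × 7.5% + 232 × $2.31 = $4,684.95.
Total = $0.00 + $4,684.95 = $4,684.95.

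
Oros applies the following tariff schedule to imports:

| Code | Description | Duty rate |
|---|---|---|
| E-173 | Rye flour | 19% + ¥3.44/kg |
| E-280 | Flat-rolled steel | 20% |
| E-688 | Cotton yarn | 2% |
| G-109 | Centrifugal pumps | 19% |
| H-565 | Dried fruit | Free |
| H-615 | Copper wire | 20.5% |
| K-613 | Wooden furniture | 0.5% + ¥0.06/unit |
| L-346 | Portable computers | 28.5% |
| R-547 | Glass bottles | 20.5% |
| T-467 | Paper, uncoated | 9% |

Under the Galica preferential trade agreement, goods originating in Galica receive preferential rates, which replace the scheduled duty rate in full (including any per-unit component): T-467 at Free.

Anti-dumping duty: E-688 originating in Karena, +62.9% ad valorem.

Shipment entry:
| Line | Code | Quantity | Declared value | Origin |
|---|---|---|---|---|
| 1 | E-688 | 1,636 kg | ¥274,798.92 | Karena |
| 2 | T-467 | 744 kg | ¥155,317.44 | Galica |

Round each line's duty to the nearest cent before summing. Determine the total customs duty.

¥178,344.50

Line 1 (E-688, Karena, 1,636 kg, ¥274,798.92):
Base rate for E-688 is 2%.
Additional duty on E-688 from Karena: +62.9%. Applied ad valorem rate: 2% + 62.9% = 64.9%.
Duty = ¥274,798.92 × 64.9% = ¥178,344.50.
Line 2 (T-467, Galica, 744 kg, ¥155,317.44):
Base rate for T-467 is 9%.
Origin Galica qualifies under the Oros–Galica agreement and T-467 is covered: preferential rate Free applies instead.
Duty = ¥155,317.44 × 0% = ¥0.00.
Total = ¥178,344.50 + ¥0.00 = ¥178,344.50.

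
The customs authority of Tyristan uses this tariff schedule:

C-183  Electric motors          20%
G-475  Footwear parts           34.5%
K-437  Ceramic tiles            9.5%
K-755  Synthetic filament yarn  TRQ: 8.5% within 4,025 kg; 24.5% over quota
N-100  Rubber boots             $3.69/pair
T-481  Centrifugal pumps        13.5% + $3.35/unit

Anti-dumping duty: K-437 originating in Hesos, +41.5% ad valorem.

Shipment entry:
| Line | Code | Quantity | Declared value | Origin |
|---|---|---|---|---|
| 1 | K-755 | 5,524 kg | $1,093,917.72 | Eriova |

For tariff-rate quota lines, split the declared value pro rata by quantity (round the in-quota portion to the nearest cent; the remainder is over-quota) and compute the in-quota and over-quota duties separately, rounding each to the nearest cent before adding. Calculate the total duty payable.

Line 1 (K-755, Eriova, 5,524 kg, $1,093,917.72):
Code K-755 is under a tariff-rate quota (threshold 4,025 kg). In-quota: 4,025 kg at 8.5%; over-quota: 1,499 kg at 24.5%.
Pro-rata value split: in-quota = $1,093,917.72 × 4,025/5,524 = $797,070.75; over-quota = $1,093,917.72 − $797,070.75 = $296,846.97.
In-quota duty = $797,070.75 × 8.5% = $67,751.01. Over-quota duty = $296,846.97 × 24.5% = $72,727.51.
Line duty = $67,751.01 + $72,727.51 = $140,478.52.

$140,478.52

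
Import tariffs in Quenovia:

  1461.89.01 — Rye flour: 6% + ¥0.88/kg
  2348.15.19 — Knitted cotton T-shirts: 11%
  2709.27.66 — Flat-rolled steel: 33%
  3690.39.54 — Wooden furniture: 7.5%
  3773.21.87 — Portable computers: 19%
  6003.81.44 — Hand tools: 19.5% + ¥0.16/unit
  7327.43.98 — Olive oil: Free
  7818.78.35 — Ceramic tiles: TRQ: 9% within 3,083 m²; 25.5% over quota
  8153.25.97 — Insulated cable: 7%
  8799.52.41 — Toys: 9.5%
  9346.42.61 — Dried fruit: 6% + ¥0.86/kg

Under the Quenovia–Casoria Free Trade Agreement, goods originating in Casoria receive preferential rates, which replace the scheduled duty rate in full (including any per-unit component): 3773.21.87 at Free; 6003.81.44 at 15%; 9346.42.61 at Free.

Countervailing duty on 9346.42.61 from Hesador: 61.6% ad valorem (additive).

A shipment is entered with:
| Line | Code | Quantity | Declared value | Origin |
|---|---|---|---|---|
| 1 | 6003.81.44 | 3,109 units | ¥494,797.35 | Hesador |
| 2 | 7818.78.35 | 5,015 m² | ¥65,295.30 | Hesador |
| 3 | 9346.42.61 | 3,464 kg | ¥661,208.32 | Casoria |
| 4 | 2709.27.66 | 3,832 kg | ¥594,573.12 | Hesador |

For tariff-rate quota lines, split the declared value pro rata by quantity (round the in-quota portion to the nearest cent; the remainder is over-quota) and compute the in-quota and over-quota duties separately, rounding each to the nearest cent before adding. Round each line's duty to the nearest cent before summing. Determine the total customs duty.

¥303,219.14

Line 1 (6003.81.44, Hesador, 3,109 units, ¥494,797.35):
Base rate for 6003.81.44 is 19.5% + ¥0.16/unit.
6003.81.44 has an FTA preferential rate, but origin Hesador is not Casoria; base rate stands.
Duty = ¥494,797.35 × 19.5% + 3,109 × ¥0.16 = ¥96,982.92.
Line 2 (7818.78.35, Hesador, 5,015 m², ¥65,295.30):
Code 7818.78.35 is under a tariff-rate quota (threshold 3,083 m²). In-quota: 3,083 m² at 9%; over-quota: 1,932 m² at 25.5%.
Pro-rata value split: in-quota = ¥65,295.30 × 3,083/5,015 = ¥40,140.66; over-quota = ¥65,295.30 − ¥40,140.66 = ¥25,154.64.
In-quota duty = ¥40,140.66 × 9% = ¥3,612.66. Over-quota duty = ¥25,154.64 × 25.5% = ¥6,414.43.
Line duty = ¥3,612.66 + ¥6,414.43 = ¥10,027.09.
Line 3 (9346.42.61, Casoria, 3,464 kg, ¥661,208.32):
Base rate for 9346.42.61 is 6% + ¥0.86/kg.
Origin Casoria qualifies under the Quenovia–Casoria agreement and 9346.42.61 is covered: preferential rate Free applies instead.
The additional-duty order on 9346.42.61 targets Hesador, not Casoria; it does not apply.
Duty = ¥661,208.32 × 0% = ¥0.00.
Line 4 (2709.27.66, Hesador, 3,832 kg, ¥594,573.12):
Base rate for 2709.27.66 is 33%.
Duty = ¥594,573.12 × 33% = ¥196,209.13.
Total = ¥96,982.92 + ¥10,027.09 + ¥0.00 + ¥196,209.13 = ¥303,219.14.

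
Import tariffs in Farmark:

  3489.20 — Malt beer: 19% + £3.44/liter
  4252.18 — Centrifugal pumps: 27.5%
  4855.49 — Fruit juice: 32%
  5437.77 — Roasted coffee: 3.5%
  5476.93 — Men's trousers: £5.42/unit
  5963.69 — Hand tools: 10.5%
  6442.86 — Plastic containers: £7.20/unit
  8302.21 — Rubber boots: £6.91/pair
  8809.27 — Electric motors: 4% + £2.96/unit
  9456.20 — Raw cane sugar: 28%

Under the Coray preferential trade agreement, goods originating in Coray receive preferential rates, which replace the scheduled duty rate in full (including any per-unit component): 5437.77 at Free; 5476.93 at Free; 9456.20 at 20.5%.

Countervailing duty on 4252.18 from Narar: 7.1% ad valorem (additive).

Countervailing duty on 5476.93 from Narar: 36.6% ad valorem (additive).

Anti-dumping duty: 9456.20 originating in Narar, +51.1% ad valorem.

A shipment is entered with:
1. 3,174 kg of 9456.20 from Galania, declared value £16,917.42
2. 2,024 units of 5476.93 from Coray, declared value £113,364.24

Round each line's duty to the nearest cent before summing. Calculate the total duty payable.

Line 1 (9456.20, Galania, 3,174 kg, £16,917.42):
Base rate for 9456.20 is 28%.
9456.20 has an FTA preferential rate, but origin Galania is not Coray; base rate stands.
The additional-duty order on 9456.20 targets Narar, not Galania; it does not apply.
Duty = £16,917.42 × 28% = £4,736.88.
Line 2 (5476.93, Coray, 2,024 units, £113,364.24):
Base rate for 5476.93 is £5.42/unit.
Origin Coray qualifies under the Farmark–Coray agreement and 5476.93 is covered: preferential rate Free applies instead.
The additional-duty order on 5476.93 targets Narar, not Coray; it does not apply.
Duty = £113,364.24 × 0% = £0.00.
Total = £4,736.88 + £0.00 = £4,736.88.

£4,736.88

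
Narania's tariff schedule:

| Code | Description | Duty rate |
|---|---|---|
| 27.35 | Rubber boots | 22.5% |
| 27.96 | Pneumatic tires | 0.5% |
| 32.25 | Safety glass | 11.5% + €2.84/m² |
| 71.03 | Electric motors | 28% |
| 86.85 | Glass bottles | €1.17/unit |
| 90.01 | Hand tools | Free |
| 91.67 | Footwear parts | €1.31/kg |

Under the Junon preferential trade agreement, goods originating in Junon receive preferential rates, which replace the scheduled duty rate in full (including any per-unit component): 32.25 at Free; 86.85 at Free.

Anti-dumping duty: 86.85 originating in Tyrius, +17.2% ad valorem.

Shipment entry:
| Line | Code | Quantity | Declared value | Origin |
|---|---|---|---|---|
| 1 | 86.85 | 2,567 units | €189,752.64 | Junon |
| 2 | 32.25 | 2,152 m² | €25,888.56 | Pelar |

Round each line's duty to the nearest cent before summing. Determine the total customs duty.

Line 1 (86.85, Junon, 2,567 units, €189,752.64):
Base rate for 86.85 is €1.17/unit.
Origin Junon qualifies under the Narania–Junon agreement and 86.85 is covered: preferential rate Free applies instead.
The additional-duty order on 86.85 targets Tyrius, not Junon; it does not apply.
Duty = €189,752.64 × 0% = €0.00.
Line 2 (32.25, Pelar, 2,152 m², €25,888.56):
Base rate for 32.25 is 11.5% + €2.84/m².
32.25 has an FTA preferential rate, but origin Pelar is not Junon; base rate stands.
Duty = €25,888.56 × 11.5% + 2,152 × €2.84 = €9,088.86.
Total = €0.00 + €9,088.86 = €9,088.86.

€9,088.86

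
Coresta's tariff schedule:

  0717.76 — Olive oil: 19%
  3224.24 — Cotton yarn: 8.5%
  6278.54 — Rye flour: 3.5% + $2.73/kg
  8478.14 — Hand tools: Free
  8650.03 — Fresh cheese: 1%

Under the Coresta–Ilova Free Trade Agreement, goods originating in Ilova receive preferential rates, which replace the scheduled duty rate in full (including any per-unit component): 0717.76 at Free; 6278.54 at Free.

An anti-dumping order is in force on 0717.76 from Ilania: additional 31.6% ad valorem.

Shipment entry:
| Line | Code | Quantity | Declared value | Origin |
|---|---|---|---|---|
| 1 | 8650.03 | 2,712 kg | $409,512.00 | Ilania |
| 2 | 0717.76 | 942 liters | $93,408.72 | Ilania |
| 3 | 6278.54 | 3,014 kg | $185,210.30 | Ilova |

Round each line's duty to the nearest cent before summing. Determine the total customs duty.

Line 1 (8650.03, Ilania, 2,712 kg, $409,512.00):
Base rate for 8650.03 is 1%.
Duty = $409,512.00 × 1% = $4,095.12.
Line 2 (0717.76, Ilania, 942 liters, $93,408.72):
Base rate for 0717.76 is 19%.
0717.76 has an FTA preferential rate, but origin Ilania is not Ilova; base rate stands.
Additional duty on 0717.76 from Ilania: +31.6%. Applied ad valorem rate: 19% + 31.6% = 50.6%.
Duty = $93,408.72 × 50.6% = $47,264.81.
Line 3 (6278.54, Ilova, 3,014 kg, $185,210.30):
Base rate for 6278.54 is 3.5% + $2.73/kg.
Origin Ilova qualifies under the Coresta–Ilova agreement and 6278.54 is covered: preferential rate Free applies instead.
Duty = $185,210.30 × 0% = $0.00.
Total = $4,095.12 + $47,264.81 + $0.00 = $51,359.93.

$51,359.93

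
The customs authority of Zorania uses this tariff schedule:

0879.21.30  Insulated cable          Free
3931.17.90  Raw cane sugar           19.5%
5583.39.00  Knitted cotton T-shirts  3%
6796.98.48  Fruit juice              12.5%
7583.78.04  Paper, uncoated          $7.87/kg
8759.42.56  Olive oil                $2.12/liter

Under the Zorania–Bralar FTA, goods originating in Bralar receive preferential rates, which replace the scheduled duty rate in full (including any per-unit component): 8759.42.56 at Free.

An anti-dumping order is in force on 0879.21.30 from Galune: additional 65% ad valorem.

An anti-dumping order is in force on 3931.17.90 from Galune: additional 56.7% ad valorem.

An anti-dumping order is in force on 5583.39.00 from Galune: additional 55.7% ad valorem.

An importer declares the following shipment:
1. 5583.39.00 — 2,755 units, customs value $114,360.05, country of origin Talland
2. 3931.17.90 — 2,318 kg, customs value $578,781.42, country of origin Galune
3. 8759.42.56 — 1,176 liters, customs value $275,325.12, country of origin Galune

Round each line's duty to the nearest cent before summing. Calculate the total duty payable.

$446,955.36

Line 1 (5583.39.00, Talland, 2,755 units, $114,360.05):
Base rate for 5583.39.00 is 3%.
The additional-duty order on 5583.39.00 targets Galune, not Talland; it does not apply.
Duty = $114,360.05 × 3% = $3,430.80.
Line 2 (3931.17.90, Galune, 2,318 kg, $578,781.42):
Base rate for 3931.17.90 is 19.5%.
Additional duty on 3931.17.90 from Galune: +56.7%. Applied ad valorem rate: 19.5% + 56.7% = 76.2%.
Duty = $578,781.42 × 76.2% = $441,031.44.
Line 3 (8759.42.56, Galune, 1,176 liters, $275,325.12):
Base rate for 8759.42.56 is $2.12/liter.
8759.42.56 has an FTA preferential rate, but origin Galune is not Bralar; base rate stands.
Duty = 1,176 × $2.12 = $2,493.12.
Total = $3,430.80 + $441,031.44 + $2,493.12 = $446,955.36.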